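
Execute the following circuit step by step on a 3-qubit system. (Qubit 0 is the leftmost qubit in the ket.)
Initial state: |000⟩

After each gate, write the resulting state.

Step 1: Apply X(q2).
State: |001⟩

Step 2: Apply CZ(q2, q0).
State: |001⟩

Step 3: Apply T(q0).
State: |001⟩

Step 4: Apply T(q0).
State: |001⟩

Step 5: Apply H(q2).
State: 1/√2|000⟩ - 1/√2|001⟩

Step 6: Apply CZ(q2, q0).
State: 1/√2|000⟩ - 1/√2|001⟩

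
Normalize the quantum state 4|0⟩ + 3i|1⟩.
0.8|0⟩ + 0.6i|1⟩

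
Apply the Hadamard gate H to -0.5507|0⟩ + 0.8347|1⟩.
0.2008|0⟩ - 0.9796|1⟩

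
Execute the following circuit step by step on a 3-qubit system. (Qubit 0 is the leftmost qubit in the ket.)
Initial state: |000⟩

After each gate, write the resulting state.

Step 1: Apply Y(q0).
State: i|100⟩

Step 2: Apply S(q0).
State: -|100⟩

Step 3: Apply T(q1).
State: -|100⟩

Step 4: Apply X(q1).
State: -|110⟩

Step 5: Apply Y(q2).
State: -i|111⟩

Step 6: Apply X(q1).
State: -i|101⟩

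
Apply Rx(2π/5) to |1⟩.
-0.5878i|0⟩ + 0.809|1⟩

Rx(2π/5) = [[cos(θ/2), −i·sin(θ/2)], [−i·sin(θ/2), cos(θ/2)]]; θ = 2π/5, cos(θ/2) ≈ 0.809017, sin(θ/2) ≈ 0.587785.
With a = amp(|0⟩) = 0 and b = amp(|1⟩) = 1:
new amp(|0⟩) = (0.809017)·a + (-0.587785i)·b = -0.5878i
new amp(|1⟩) = (-0.587785i)·a + (0.809017)·b = 0.809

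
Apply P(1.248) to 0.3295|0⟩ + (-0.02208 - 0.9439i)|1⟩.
0.3295|0⟩ + (0.8881 - 0.3204i)|1⟩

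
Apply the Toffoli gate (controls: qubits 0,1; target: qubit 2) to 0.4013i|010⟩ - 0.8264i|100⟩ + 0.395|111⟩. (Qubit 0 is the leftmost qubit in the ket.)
0.4013i|010⟩ - 0.8264i|100⟩ + 0.395|110⟩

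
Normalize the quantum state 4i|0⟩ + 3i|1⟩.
0.8i|0⟩ + 0.6i|1⟩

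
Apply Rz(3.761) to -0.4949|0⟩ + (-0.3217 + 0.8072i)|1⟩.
(0.1508 + 0.4714i)|0⟩ + (-0.6708 - 0.5524i)|1⟩

Rz(3.761) = [[e^(−iθ/2), 0], [0, e^(iθ/2)]] with e^(±iθ/2) = cos(θ/2) ± i·sin(θ/2); θ = 3.761, cos(θ/2) ≈ -0.304776, sin(θ/2) ≈ 0.952424.
With a = amp(|0⟩) = -0.4949 and b = amp(|1⟩) = (-0.3217 + 0.8072i):
new amp(|0⟩) = (-0.304776 - 0.952424i)·a = (0.1508 + 0.4714i)
new amp(|1⟩) = (-0.304776 + 0.952424i)·b = (-0.6708 - 0.5524i)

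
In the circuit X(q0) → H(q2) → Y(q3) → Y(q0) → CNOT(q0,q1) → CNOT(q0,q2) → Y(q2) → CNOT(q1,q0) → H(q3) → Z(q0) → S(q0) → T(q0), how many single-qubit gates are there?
9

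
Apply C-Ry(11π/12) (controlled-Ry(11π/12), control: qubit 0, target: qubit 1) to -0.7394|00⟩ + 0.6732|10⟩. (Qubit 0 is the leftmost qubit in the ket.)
-0.7394|00⟩ + 0.08787|10⟩ + 0.6674|11⟩

C-Ry(11π/12) leaves the control-|0⟩ kets |00⟩, |01⟩ unchanged and applies Ry(11π/12) to qubit 1 on the control-|1⟩ pair (|10⟩, |11⟩).
Ry(11π/12) = [[cos(θ/2), −sin(θ/2)], [sin(θ/2), cos(θ/2)]]; θ = 11π/12, cos(θ/2) ≈ 0.130526, sin(θ/2) ≈ 0.991445.
With a = amp(|10⟩) = 0.6732 and b = amp(|11⟩) = 0:
new amp(|10⟩) = (0.130526)·a + (-0.991445)·b = 0.08787
new amp(|11⟩) = (0.991445)·a + (0.130526)·b = 0.6674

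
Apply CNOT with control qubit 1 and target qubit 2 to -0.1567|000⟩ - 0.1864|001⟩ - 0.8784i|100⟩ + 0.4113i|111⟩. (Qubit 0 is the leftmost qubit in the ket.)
-0.1567|000⟩ - 0.1864|001⟩ - 0.8784i|100⟩ + 0.4113i|110⟩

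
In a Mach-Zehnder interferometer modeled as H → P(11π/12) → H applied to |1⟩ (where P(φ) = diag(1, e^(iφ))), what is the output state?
(0.983 - 0.1294i)|0⟩ + (0.01704 + 0.1294i)|1⟩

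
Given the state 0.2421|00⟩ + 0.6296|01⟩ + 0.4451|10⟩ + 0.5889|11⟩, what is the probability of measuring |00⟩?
0.05861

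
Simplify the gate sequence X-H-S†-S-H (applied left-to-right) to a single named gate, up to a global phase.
X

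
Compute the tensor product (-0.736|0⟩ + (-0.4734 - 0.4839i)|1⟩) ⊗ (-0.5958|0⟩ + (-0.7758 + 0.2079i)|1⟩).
0.4385|00⟩ + (0.571 - 0.153i)|01⟩ + (0.2821 + 0.2883i)|10⟩ + (0.4679 + 0.277i)|11⟩

amp(|b₁b₂…⟩) = product of the factor amplitudes for bits b₁, b₂, …; only kets whose every factor amplitude is nonzero survive.
|00⟩: (-0.736)(-0.5958) = 0.4385
|01⟩: (-0.736)(-0.7758 + 0.2079i) = (0.571 - 0.153i)
|10⟩: (-0.4734 - 0.4839i)(-0.5958) = (0.2821 + 0.2883i)
|11⟩: (-0.4734 - 0.4839i)(-0.7758 + 0.2079i) = (0.4679 + 0.277i)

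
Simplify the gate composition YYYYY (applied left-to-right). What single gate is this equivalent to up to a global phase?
Y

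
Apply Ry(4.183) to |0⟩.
-0.4975|0⟩ + 0.8675|1⟩

Ry(4.183) = [[cos(θ/2), −sin(θ/2)], [sin(θ/2), cos(θ/2)]]; θ = 4.183, cos(θ/2) ≈ -0.497491, sin(θ/2) ≈ 0.867469.
With a = amp(|0⟩) = 1 and b = amp(|1⟩) = 0:
new amp(|0⟩) = (-0.497491)·a + (-0.867469)·b = -0.4975
new amp(|1⟩) = (0.867469)·a + (-0.497491)·b = 0.8675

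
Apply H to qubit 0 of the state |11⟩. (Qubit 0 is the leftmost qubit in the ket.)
1/√2|01⟩ - 1/√2|11⟩

H on qubit 0 mixes each pair of kets that differ only in qubit 0: amplitudes (a, b) of (|…0…⟩, |…1…⟩) become ((a + b)/√2, (a − b)/√2). Kets absent from the input have amplitude 0.
(|01⟩, |11⟩): (a, b) = (0, 1) → (1/√2, -1/√2)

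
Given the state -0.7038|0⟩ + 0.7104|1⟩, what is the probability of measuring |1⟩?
0.5047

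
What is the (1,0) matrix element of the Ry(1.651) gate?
0.7349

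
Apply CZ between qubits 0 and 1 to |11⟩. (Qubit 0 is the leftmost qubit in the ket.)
-|11⟩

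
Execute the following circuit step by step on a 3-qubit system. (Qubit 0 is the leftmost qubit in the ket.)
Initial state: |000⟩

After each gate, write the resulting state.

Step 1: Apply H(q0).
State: 1/√2|000⟩ + 1/√2|100⟩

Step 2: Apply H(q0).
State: |000⟩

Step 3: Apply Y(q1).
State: i|010⟩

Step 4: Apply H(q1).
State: (1/√2)i|000⟩ - (1/√2)i|010⟩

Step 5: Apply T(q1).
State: (1/√2)i|000⟩ + (1/2 - (1/2)i)|010⟩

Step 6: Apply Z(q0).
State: (1/√2)i|000⟩ + (1/2 - (1/2)i)|010⟩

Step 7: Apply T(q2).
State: (1/√2)i|000⟩ + (1/2 - (1/2)i)|010⟩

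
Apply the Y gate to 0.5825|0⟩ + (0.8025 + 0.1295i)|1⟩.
(0.1295 - 0.8025i)|0⟩ + 0.5825i|1⟩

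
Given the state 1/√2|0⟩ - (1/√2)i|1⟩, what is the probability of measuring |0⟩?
1/2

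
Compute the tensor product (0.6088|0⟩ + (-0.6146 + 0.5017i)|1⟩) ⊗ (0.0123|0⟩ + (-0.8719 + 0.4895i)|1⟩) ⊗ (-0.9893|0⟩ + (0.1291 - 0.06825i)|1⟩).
-0.007408|000⟩ + (0.0009667 - 0.0005111i)|001⟩ + (0.5251 - 0.2948i)|010⟩ + (-0.04819 + 0.0747i)|011⟩ + (0.007479 - 0.006105i)|100⟩ + (-0.0005548 + 0.001313i)|101⟩ + (-0.2872 + 0.7304i)|110⟩ + (-0.01291 - 0.1151i)|111⟩

amp(|b₁b₂…⟩) = product of the factor amplitudes for bits b₁, b₂, …; only kets whose every factor amplitude is nonzero survive.
|000⟩: (0.6088)(0.0123)(-0.9893) = -0.007408
|001⟩: (0.6088)(0.0123)(0.1291 - 0.06825i) = (0.0009667 - 0.0005111i)
|010⟩: (0.6088)(-0.8719 + 0.4895i)(-0.9893) = (0.5251 - 0.2948i)
|011⟩: (0.6088)(-0.8719 + 0.4895i)(0.1291 - 0.06825i) = (-0.04819 + 0.0747i)
|100⟩: (-0.6146 + 0.5017i)(0.0123)(-0.9893) = (0.007479 - 0.006105i)
|101⟩: (-0.6146 + 0.5017i)(0.0123)(0.1291 - 0.06825i) = (-0.0005548 + 0.001313i)
|110⟩: (-0.6146 + 0.5017i)(-0.8719 + 0.4895i)(-0.9893) = (-0.2872 + 0.7304i)
|111⟩: (-0.6146 + 0.5017i)(-0.8719 + 0.4895i)(0.1291 - 0.06825i) = (-0.01291 - 0.1151i)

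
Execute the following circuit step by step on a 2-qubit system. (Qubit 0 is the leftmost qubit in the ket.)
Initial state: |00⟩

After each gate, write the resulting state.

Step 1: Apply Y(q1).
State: i|01⟩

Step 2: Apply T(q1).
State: (-1/√2 + (1/√2)i)|01⟩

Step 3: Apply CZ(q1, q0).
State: (-1/√2 + (1/√2)i)|01⟩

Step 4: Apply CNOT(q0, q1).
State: (-1/√2 + (1/√2)i)|01⟩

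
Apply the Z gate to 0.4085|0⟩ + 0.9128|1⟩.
0.4085|0⟩ - 0.9128|1⟩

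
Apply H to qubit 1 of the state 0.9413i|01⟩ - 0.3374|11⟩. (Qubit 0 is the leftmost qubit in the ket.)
0.6656i|00⟩ - 0.6656i|01⟩ - 0.2386|10⟩ + 0.2386|11⟩

H on qubit 1 mixes each pair of kets that differ only in qubit 1: amplitudes (a, b) of (|…0…⟩, |…1…⟩) become ((a + b)/√2, (a − b)/√2). Kets absent from the input have amplitude 0.
(|00⟩, |01⟩): (a, b) = (0, 0.9413i) → (0.6656i, -0.6656i)
(|10⟩, |11⟩): (a, b) = (0, -0.3374) → (-0.2386, 0.2386)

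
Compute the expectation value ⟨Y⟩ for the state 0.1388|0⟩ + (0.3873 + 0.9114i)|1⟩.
0.253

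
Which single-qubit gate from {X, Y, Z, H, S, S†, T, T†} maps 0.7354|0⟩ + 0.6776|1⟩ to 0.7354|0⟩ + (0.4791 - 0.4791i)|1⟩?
T†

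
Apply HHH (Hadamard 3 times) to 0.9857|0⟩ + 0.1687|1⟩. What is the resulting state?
0.8163|0⟩ + 0.5777|1⟩

H² = I, so H^3 = H: a single Hadamard. With (a, b) = (0.9857, 0.1687), H gives ((a + b)/√2, (a − b)/√2) = (0.8163, 0.5777).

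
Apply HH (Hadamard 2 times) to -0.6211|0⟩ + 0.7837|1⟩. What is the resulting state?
-0.6211|0⟩ + 0.7837|1⟩

H² = I, so an even number of Hadamards cancels: H^2 = I and the state is unchanged.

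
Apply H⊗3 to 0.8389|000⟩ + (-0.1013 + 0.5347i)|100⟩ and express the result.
(0.2608 + 0.189i)|000⟩ + (0.2608 + 0.189i)|001⟩ + (0.2608 + 0.189i)|010⟩ + (0.2608 + 0.189i)|011⟩ + (0.3324 - 0.189i)|100⟩ + (0.3324 - 0.189i)|101⟩ + (0.3324 - 0.189i)|110⟩ + (0.3324 - 0.189i)|111⟩

H⊗3 gives amp(|y⟩) = (1/2√2) Σ_x (−1)^(x·y) amp(|x⟩), where x·y is the number of positions in which both x and y have a 1.
|000⟩: (0.8389 + (-0.1013 + 0.5347i))/(2√2) = (0.2608 + 0.189i)
|001⟩: (0.8389 + (-0.1013 + 0.5347i))/(2√2) = (0.2608 + 0.189i)
|010⟩: (0.8389 + (-0.1013 + 0.5347i))/(2√2) = (0.2608 + 0.189i)
|011⟩: (0.8389 + (-0.1013 + 0.5347i))/(2√2) = (0.2608 + 0.189i)
|100⟩: (0.8389 - (-0.1013 + 0.5347i))/(2√2) = (0.3324 - 0.189i)
|101⟩: (0.8389 - (-0.1013 + 0.5347i))/(2√2) = (0.3324 - 0.189i)
|110⟩: (0.8389 - (-0.1013 + 0.5347i))/(2√2) = (0.3324 - 0.189i)
|111⟩: (0.8389 - (-0.1013 + 0.5347i))/(2√2) = (0.3324 - 0.189i)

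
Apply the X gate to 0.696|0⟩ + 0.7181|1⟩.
0.7181|0⟩ + 0.696|1⟩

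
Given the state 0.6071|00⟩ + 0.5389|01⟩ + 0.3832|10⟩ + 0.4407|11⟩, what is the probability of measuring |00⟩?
0.3686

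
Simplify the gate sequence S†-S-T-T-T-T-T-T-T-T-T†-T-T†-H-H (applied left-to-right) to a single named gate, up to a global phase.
T†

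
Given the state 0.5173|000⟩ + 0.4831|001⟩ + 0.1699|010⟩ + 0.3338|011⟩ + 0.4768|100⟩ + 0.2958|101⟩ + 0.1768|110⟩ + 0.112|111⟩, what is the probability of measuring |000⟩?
0.2676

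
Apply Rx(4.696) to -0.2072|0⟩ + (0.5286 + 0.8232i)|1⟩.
(0.7321 - 0.3768i)|0⟩ + (-0.3707 - 0.4296i)|1⟩

Rx(4.696) = [[cos(θ/2), −i·sin(θ/2)], [−i·sin(θ/2), cos(θ/2)]]; θ = 4.696, cos(θ/2) ≈ -0.701289, sin(θ/2) ≈ 0.712877.
With a = amp(|0⟩) = -0.2072 and b = amp(|1⟩) = (0.5286 + 0.8232i):
new amp(|0⟩) = (-0.701289)·a + (-0.712877i)·b = (0.7321 - 0.3768i)
new amp(|1⟩) = (-0.712877i)·a + (-0.701289)·b = (-0.3707 - 0.4296i)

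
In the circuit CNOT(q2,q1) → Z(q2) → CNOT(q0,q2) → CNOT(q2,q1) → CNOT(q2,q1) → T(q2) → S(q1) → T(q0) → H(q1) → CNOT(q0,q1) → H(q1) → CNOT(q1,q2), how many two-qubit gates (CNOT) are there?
6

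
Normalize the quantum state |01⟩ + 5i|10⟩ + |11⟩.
0.1925|01⟩ + 0.9623i|10⟩ + 0.1925|11⟩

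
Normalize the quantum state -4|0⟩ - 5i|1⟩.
-0.6247|0⟩ - 0.7809i|1⟩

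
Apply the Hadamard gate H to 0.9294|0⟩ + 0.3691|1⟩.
0.9182|0⟩ + 0.3962|1⟩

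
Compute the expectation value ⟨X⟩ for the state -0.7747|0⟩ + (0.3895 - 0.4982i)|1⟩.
-0.6035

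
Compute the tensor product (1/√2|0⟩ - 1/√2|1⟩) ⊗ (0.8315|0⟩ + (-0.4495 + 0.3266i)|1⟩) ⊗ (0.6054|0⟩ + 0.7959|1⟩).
0.356|000⟩ + 0.468|001⟩ + (-0.1924 + 0.1398i)|010⟩ + (-0.253 + 0.1838i)|011⟩ - 0.356|100⟩ - 0.468|101⟩ + (0.1924 - 0.1398i)|110⟩ + (0.253 - 0.1838i)|111⟩

amp(|b₁b₂…⟩) = product of the factor amplitudes for bits b₁, b₂, …; only kets whose every factor amplitude is nonzero survive.
|000⟩: (1/√2)(0.8315)(0.6054) = 0.356
|001⟩: (1/√2)(0.8315)(0.7959) = 0.468
|010⟩: (1/√2)(-0.4495 + 0.3266i)(0.6054) = (-0.1924 + 0.1398i)
|011⟩: (1/√2)(-0.4495 + 0.3266i)(0.7959) = (-0.253 + 0.1838i)
|100⟩: (-1/√2)(0.8315)(0.6054) = -0.356
|101⟩: (-1/√2)(0.8315)(0.7959) = -0.468
|110⟩: (-1/√2)(-0.4495 + 0.3266i)(0.6054) = (0.1924 - 0.1398i)
|111⟩: (-1/√2)(-0.4495 + 0.3266i)(0.7959) = (0.253 - 0.1838i)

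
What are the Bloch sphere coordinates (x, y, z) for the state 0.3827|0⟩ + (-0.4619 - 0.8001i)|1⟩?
(-0.3535, -0.6124, -0.7071)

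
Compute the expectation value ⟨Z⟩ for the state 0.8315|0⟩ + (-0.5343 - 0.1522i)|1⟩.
0.3828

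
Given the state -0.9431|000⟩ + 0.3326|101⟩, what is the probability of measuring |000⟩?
0.8894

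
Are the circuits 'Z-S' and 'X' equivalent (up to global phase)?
No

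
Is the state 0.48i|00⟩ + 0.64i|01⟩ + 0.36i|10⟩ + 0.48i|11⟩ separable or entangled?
Separable

Writing the state as a|00⟩ + b|01⟩ + c|10⟩ + d|11⟩, it is a product state iff ad − bc = 0.
Here (a, b, c, d) = (0.48i, 0.64i, 0.36i, 0.48i): ad − bc = (0.48i)(0.48i) − (0.64i)(0.36i) = 0, so the state is separable.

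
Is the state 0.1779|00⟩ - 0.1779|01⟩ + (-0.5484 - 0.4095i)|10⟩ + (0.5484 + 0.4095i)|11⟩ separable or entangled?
Separable

Writing the state as a|00⟩ + b|01⟩ + c|10⟩ + d|11⟩, it is a product state iff ad − bc = 0.
Here (a, b, c, d) = (0.1779, -0.1779, (-0.5484 - 0.4095i), (0.5484 + 0.4095i)): ad − bc = (0.1779)(0.5484 + 0.4095i) − (-0.1779)(-0.5484 - 0.4095i) = 0, so the state is separable.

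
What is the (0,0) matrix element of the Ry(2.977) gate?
0.0822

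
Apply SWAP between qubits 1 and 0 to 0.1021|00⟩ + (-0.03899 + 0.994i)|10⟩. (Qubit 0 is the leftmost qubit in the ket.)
0.1021|00⟩ + (-0.03899 + 0.994i)|01⟩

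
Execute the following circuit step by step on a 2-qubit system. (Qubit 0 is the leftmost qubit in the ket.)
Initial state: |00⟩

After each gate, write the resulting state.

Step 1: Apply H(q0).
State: 1/√2|00⟩ + 1/√2|10⟩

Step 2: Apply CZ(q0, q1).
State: 1/√2|00⟩ + 1/√2|10⟩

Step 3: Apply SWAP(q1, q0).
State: 1/√2|00⟩ + 1/√2|01⟩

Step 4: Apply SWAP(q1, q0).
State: 1/√2|00⟩ + 1/√2|10⟩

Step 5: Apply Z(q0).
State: 1/√2|00⟩ - 1/√2|10⟩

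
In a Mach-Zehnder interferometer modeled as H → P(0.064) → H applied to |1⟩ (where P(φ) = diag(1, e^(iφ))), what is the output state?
(0.001024 - 0.03198i)|0⟩ + (0.999 + 0.03198i)|1⟩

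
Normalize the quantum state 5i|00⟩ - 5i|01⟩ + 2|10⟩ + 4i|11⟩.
0.5976i|00⟩ - 0.5976i|01⟩ + 0.239|10⟩ + 0.4781i|11⟩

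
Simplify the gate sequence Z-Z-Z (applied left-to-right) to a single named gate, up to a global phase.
Z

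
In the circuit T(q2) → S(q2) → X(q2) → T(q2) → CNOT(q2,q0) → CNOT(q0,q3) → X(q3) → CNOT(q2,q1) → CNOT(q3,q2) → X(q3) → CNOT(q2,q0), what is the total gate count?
11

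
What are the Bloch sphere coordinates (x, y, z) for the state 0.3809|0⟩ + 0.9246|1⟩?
(0.7044, 0, -0.7098)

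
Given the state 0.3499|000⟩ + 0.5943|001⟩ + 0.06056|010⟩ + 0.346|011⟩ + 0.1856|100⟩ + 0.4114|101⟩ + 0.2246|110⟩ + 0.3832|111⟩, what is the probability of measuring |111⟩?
0.1468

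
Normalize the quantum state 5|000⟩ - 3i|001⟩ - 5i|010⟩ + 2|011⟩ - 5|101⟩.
0.533|000⟩ - 0.3198i|001⟩ - 0.533i|010⟩ + 0.2132|011⟩ - 0.533|101⟩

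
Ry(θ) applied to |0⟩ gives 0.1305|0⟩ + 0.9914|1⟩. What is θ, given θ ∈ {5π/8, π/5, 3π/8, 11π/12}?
11π/12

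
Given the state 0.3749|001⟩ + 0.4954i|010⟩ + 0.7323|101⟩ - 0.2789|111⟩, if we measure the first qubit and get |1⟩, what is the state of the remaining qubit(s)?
0.9345|01⟩ - 0.3559|11⟩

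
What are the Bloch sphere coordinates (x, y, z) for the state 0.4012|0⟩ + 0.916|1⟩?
(0.735, 0, -0.6781)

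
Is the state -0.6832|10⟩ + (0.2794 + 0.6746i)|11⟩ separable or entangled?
Separable

Writing the state as a|00⟩ + b|01⟩ + c|10⟩ + d|11⟩, it is a product state iff ad − bc = 0.
Here (a, b, c, d) = (0, 0, -0.6832, (0.2794 + 0.6746i)): ad − bc = (0)(0.2794 + 0.6746i) − (0)(-0.6832) = 0, so the state is separable.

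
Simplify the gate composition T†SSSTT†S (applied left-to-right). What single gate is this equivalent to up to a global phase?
T†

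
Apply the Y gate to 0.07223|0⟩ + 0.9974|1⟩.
-0.9974i|0⟩ + 0.07223i|1⟩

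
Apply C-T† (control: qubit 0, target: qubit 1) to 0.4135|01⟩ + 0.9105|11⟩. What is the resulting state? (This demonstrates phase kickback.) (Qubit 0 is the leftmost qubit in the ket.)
0.4135|01⟩ + (0.6438 - 0.6438i)|11⟩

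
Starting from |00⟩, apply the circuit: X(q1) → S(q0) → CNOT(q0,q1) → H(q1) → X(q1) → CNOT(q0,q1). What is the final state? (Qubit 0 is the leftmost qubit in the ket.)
-1/√2|00⟩ + 1/√2|01⟩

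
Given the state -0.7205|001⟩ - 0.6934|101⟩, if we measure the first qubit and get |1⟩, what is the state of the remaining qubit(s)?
-|01⟩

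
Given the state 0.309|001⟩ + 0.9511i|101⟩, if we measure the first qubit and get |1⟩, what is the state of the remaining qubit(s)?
i|01⟩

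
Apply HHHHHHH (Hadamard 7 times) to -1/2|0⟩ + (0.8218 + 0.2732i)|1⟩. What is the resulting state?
(0.2275 + 0.1932i)|0⟩ + (-0.9347 - 0.1932i)|1⟩

H² = I, so H^7 = H: a single Hadamard. With (a, b) = (-1/2, (0.8218 + 0.2732i)), H gives ((a + b)/√2, (a − b)/√2) = ((0.2275 + 0.1932i), (-0.9347 - 0.1932i)).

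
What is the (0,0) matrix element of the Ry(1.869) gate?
0.5942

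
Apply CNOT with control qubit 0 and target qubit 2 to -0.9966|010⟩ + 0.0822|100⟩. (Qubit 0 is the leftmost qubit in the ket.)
-0.9966|010⟩ + 0.0822|101⟩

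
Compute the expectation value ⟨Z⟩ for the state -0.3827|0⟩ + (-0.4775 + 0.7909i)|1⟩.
-0.7071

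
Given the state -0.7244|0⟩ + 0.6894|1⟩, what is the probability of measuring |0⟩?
0.5248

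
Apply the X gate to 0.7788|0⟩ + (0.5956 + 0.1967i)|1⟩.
(0.5956 + 0.1967i)|0⟩ + 0.7788|1⟩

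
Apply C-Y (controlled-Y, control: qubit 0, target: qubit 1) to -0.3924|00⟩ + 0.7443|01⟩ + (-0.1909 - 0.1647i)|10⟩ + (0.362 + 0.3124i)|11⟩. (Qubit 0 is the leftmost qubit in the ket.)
-0.3924|00⟩ + 0.7443|01⟩ + (0.3124 - 0.362i)|10⟩ + (0.1647 - 0.1909i)|11⟩

C-Y leaves the control-|0⟩ kets |00⟩, |01⟩ unchanged and applies Y to qubit 1 on the control-|1⟩ pair (|10⟩, |11⟩).
Y = [[0, -i], [i, 0]].
With a = amp(|10⟩) = (-0.1909 - 0.1647i) and b = amp(|11⟩) = (0.362 + 0.3124i):
new amp(|10⟩) = (-i)·b = (0.3124 - 0.362i)
new amp(|11⟩) = (i)·a = (0.1647 - 0.1909i)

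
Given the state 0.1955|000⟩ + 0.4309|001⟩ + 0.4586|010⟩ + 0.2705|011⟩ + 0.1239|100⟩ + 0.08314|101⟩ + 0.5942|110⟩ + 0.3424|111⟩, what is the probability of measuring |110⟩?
0.3531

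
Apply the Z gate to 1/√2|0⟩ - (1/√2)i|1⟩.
1/√2|0⟩ + (1/√2)i|1⟩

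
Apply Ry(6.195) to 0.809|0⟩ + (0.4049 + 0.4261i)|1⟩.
(-0.8261 - 0.01878i)|0⟩ + (-0.3688 - 0.4257i)|1⟩

Ry(6.195) = [[cos(θ/2), −sin(θ/2)], [sin(θ/2), cos(θ/2)]]; θ = 6.195, cos(θ/2) ≈ -0.999028, sin(θ/2) ≈ 0.0440784.
With a = amp(|0⟩) = 0.809 and b = amp(|1⟩) = (0.4049 + 0.4261i):
new amp(|0⟩) = (-0.999028)·a + (-0.0440784)·b = (-0.8261 - 0.01878i)
new amp(|1⟩) = (0.0440784)·a + (-0.999028)·b = (-0.3688 - 0.4257i)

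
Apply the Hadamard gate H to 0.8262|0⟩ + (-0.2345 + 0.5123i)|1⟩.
(0.4184 + 0.3623i)|0⟩ + (0.75 - 0.3623i)|1⟩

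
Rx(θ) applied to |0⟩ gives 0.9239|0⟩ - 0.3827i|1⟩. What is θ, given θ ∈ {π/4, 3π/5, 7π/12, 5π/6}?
π/4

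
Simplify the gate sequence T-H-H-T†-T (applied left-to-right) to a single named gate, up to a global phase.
T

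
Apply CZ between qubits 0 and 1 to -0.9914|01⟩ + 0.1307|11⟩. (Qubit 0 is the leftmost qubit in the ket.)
-0.9914|01⟩ - 0.1307|11⟩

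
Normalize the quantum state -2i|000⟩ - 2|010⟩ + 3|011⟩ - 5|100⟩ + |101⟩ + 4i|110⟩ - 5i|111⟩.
-0.2182i|000⟩ - 0.2182|010⟩ + 0.3273|011⟩ - 0.5455|100⟩ + 0.1091|101⟩ + 0.4364i|110⟩ - 0.5455i|111⟩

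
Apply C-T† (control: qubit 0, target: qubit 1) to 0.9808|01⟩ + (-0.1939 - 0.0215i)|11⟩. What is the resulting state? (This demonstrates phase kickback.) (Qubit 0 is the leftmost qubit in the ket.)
0.9808|01⟩ + (-0.1523 + 0.1219i)|11⟩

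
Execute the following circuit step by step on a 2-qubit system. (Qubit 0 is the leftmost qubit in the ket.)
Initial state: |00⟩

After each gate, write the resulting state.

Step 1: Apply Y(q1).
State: i|01⟩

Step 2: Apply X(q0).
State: i|11⟩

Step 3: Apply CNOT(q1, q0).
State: i|01⟩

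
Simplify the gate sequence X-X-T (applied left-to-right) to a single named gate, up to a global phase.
T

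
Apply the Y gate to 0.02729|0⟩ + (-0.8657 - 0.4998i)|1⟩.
(-0.4998 + 0.8657i)|0⟩ + 0.02729i|1⟩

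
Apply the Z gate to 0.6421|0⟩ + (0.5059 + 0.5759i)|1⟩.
0.6421|0⟩ + (-0.5059 - 0.5759i)|1⟩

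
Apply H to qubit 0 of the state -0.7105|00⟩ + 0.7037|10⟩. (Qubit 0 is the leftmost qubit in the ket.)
-0.004808|00⟩ - |10⟩

H on qubit 0 mixes each pair of kets that differ only in qubit 0: amplitudes (a, b) of (|…0…⟩, |…1…⟩) become ((a + b)/√2, (a − b)/√2). Kets absent from the input have amplitude 0.
(|00⟩, |10⟩): (a, b) = (-0.7105, 0.7037) → (-0.004808, -1)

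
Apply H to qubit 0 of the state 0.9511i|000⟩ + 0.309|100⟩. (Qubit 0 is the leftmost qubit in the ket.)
(0.2185 + 0.6725i)|000⟩ + (-0.2185 + 0.6725i)|100⟩

H on qubit 0 mixes each pair of kets that differ only in qubit 0: amplitudes (a, b) of (|…0…⟩, |…1…⟩) become ((a + b)/√2, (a − b)/√2). Kets absent from the input have amplitude 0.
(|000⟩, |100⟩): (a, b) = (0.9511i, 0.309) → ((0.2185 + 0.6725i), (-0.2185 + 0.6725i))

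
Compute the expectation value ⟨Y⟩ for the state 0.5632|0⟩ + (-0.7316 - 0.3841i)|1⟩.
-0.4327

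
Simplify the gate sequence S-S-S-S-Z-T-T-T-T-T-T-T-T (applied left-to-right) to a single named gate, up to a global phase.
Z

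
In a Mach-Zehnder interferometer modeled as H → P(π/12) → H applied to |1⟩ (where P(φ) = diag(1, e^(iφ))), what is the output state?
(0.01704 - 0.1294i)|0⟩ + (0.983 + 0.1294i)|1⟩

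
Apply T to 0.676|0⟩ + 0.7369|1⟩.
0.676|0⟩ + (0.5211 + 0.5211i)|1⟩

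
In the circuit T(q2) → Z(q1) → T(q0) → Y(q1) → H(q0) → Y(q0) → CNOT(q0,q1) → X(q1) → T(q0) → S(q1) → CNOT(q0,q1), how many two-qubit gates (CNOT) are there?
2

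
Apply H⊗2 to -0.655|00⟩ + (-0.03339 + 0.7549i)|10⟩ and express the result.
(-0.3442 + 0.3775i)|00⟩ + (-0.3442 + 0.3775i)|01⟩ + (-0.3108 - 0.3775i)|10⟩ + (-0.3108 - 0.3775i)|11⟩

H⊗2 gives amp(|y⟩) = (1/2) Σ_x (−1)^(x·y) amp(|x⟩), where x·y is the number of positions in which both x and y have a 1.
|00⟩: (-0.655 + (-0.03339 + 0.7549i))/2 = (-0.3442 + 0.3775i)
|01⟩: (-0.655 + (-0.03339 + 0.7549i))/2 = (-0.3442 + 0.3775i)
|10⟩: (-0.655 - (-0.03339 + 0.7549i))/2 = (-0.3108 - 0.3775i)
|11⟩: (-0.655 - (-0.03339 + 0.7549i))/2 = (-0.3108 - 0.3775i)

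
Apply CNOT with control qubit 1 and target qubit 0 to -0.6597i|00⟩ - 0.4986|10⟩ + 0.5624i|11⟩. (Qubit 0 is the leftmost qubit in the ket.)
-0.6597i|00⟩ + 0.5624i|01⟩ - 0.4986|10⟩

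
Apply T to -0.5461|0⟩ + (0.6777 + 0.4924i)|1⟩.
-0.5461|0⟩ + (0.131 + 0.8274i)|1⟩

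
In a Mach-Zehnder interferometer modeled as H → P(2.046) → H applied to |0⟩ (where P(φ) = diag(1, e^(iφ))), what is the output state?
(0.2712 + 0.4446i)|0⟩ + (0.7288 - 0.4446i)|1⟩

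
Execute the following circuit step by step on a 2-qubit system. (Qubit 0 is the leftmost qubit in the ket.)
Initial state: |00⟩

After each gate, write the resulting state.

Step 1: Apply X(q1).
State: |01⟩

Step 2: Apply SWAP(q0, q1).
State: |10⟩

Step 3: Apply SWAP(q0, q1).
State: |01⟩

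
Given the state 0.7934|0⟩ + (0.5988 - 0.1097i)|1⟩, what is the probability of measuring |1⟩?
0.3706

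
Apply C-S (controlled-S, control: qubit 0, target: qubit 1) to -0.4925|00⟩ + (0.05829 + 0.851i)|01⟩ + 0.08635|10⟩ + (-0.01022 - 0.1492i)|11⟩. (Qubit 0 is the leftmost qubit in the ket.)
-0.4925|00⟩ + (0.05829 + 0.851i)|01⟩ + 0.08635|10⟩ + (0.1492 - 0.01022i)|11⟩

C-S leaves the control-|0⟩ kets |00⟩, |01⟩ unchanged and applies S to qubit 1 on the control-|1⟩ pair (|10⟩, |11⟩).
S = [[1, 0], [0, i]].
With a = amp(|10⟩) = 0.08635 and b = amp(|11⟩) = (-0.01022 - 0.1492i):
new amp(|10⟩) = (1)·a = 0.08635
new amp(|11⟩) = (i)·b = (0.1492 - 0.01022i)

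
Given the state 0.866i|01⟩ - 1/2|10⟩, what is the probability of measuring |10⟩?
1/4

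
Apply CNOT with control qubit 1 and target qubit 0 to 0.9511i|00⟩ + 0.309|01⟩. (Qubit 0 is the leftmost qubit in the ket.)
0.9511i|00⟩ + 0.309|11⟩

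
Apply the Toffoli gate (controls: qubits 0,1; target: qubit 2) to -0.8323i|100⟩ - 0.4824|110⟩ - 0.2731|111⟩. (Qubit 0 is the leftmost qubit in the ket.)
-0.8323i|100⟩ - 0.2731|110⟩ - 0.4824|111⟩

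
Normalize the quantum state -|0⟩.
-|0⟩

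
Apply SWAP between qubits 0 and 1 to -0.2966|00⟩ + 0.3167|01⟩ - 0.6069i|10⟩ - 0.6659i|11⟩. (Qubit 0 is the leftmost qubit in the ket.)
-0.2966|00⟩ - 0.6069i|01⟩ + 0.3167|10⟩ - 0.6659i|11⟩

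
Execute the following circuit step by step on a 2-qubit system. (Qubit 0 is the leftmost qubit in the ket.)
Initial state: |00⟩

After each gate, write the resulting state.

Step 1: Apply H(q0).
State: 1/√2|00⟩ + 1/√2|10⟩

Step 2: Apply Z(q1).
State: 1/√2|00⟩ + 1/√2|10⟩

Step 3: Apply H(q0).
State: |00⟩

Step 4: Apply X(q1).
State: |01⟩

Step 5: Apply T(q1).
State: (1/√2 + (1/√2)i)|01⟩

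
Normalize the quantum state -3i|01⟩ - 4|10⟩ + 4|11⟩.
-0.4685i|01⟩ - 0.6247|10⟩ + 0.6247|11⟩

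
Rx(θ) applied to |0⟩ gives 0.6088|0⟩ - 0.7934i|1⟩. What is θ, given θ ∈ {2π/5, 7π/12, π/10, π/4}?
7π/12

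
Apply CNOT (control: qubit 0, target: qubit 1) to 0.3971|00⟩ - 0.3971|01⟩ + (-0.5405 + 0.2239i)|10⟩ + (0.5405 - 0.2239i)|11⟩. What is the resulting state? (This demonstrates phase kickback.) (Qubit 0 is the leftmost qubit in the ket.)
0.3971|00⟩ - 0.3971|01⟩ + (0.5405 - 0.2239i)|10⟩ + (-0.5405 + 0.2239i)|11⟩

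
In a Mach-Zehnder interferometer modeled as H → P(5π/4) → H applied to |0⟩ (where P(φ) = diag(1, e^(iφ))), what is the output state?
(0.1464 - (1/√8)i)|0⟩ + (0.8536 + (1/√8)i)|1⟩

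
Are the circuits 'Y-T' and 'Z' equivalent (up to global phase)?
No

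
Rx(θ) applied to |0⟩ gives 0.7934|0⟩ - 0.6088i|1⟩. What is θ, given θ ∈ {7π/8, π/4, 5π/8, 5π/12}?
5π/12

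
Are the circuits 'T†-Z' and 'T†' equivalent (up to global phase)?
No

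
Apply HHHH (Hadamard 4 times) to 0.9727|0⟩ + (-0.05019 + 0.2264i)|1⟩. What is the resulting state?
0.9727|0⟩ + (-0.05019 + 0.2264i)|1⟩

H² = I, so an even number of Hadamards cancels: H^4 = I and the state is unchanged.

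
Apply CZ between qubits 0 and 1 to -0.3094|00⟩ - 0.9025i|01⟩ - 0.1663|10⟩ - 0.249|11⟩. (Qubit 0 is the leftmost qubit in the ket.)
-0.3094|00⟩ - 0.9025i|01⟩ - 0.1663|10⟩ + 0.249|11⟩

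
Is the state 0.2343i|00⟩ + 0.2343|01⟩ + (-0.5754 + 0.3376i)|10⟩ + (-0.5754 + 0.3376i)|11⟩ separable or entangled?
Entangled

Writing the state as a|00⟩ + b|01⟩ + c|10⟩ + d|11⟩, it is a product state iff ad − bc = 0.
Here (a, b, c, d) = (0.2343i, 0.2343, (-0.5754 + 0.3376i), (-0.5754 + 0.3376i)): ad − bc = (0.2343i)(-0.5754 + 0.3376i) − (0.2343)(-0.5754 + 0.3376i) = (0.05572 - 0.2139i) ≠ 0, so the state is entangled.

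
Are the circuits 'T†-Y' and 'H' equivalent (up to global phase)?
No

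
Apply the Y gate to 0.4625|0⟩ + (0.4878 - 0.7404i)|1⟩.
(-0.7404 - 0.4878i)|0⟩ + 0.4625i|1⟩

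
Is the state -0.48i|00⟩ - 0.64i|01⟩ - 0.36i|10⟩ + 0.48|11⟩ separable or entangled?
Entangled

Writing the state as a|00⟩ + b|01⟩ + c|10⟩ + d|11⟩, it is a product state iff ad − bc = 0.
Here (a, b, c, d) = (-0.48i, -0.64i, -0.36i, 0.48): ad − bc = (-0.48i)(0.48) − (-0.64i)(-0.36i) = (0.2304 - 0.2304i) ≠ 0, so the state is entangled.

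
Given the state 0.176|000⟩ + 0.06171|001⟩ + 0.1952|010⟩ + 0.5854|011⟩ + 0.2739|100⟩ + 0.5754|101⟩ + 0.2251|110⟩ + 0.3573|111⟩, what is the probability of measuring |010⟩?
0.0381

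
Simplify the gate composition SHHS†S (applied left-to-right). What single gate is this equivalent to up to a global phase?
S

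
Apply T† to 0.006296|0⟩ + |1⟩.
0.006296|0⟩ + (1/√2 - (1/√2)i)|1⟩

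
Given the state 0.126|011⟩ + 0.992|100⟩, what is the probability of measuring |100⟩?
0.9841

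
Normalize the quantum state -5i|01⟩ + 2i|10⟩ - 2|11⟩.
-0.8704i|01⟩ + 0.3482i|10⟩ - 0.3482|11⟩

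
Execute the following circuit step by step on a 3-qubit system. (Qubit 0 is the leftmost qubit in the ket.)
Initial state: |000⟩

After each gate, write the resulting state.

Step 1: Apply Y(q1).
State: i|010⟩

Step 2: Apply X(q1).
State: i|000⟩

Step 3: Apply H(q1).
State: (1/√2)i|000⟩ + (1/√2)i|010⟩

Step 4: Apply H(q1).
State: i|000⟩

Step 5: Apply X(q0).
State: i|100⟩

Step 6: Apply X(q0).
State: i|000⟩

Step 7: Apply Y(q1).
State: -|010⟩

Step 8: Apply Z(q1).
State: |010⟩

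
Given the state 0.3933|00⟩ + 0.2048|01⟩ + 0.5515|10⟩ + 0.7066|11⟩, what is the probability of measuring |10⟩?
0.3042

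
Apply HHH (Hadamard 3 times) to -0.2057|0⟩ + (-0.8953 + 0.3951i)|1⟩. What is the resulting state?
(-0.7785 + 0.2794i)|0⟩ + (0.4876 - 0.2794i)|1⟩

H² = I, so H^3 = H: a single Hadamard. With (a, b) = (-0.2057, (-0.8953 + 0.3951i)), H gives ((a + b)/√2, (a − b)/√2) = ((-0.7785 + 0.2794i), (0.4876 - 0.2794i)).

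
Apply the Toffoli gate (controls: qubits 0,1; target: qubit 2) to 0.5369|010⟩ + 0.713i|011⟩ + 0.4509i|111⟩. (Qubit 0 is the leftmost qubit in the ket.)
0.5369|010⟩ + 0.713i|011⟩ + 0.4509i|110⟩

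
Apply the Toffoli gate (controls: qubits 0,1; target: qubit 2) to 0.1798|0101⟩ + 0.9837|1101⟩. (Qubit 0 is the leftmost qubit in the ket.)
0.1798|0101⟩ + 0.9837|1111⟩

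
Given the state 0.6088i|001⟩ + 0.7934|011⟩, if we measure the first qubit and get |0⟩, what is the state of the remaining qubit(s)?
0.6088i|01⟩ + 0.7934|11⟩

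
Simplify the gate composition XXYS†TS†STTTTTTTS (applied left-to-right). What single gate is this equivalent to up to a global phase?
Y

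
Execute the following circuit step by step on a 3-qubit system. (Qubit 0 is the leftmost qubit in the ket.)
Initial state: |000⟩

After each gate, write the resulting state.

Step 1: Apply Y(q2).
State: i|001⟩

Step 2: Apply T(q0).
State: i|001⟩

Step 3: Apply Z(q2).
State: -i|001⟩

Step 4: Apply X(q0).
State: -i|101⟩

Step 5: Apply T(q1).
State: -i|101⟩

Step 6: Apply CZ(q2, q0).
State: i|101⟩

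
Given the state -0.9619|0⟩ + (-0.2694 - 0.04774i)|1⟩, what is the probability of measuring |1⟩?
0.07486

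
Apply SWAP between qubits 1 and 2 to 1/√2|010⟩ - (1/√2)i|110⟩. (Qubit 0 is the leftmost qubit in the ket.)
1/√2|001⟩ - (1/√2)i|101⟩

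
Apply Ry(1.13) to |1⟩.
-0.5354|0⟩ + 0.8446|1⟩

Ry(1.13) = [[cos(θ/2), −sin(θ/2)], [sin(θ/2), cos(θ/2)]]; θ = 1.13, cos(θ/2) ≈ 0.844589, sin(θ/2) ≈ 0.535416.
With a = amp(|0⟩) = 0 and b = amp(|1⟩) = 1:
new amp(|0⟩) = (0.844589)·a + (-0.535416)·b = -0.5354
new amp(|1⟩) = (0.535416)·a + (0.844589)·b = 0.8446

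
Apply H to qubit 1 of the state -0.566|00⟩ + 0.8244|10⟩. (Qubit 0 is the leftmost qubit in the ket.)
-0.4002|00⟩ - 0.4002|01⟩ + 0.5829|10⟩ + 0.5829|11⟩

H on qubit 1 mixes each pair of kets that differ only in qubit 1: amplitudes (a, b) of (|…0…⟩, |…1…⟩) become ((a + b)/√2, (a − b)/√2). Kets absent from the input have amplitude 0.
(|00⟩, |01⟩): (a, b) = (-0.566, 0) → (-0.4002, -0.4002)
(|10⟩, |11⟩): (a, b) = (0.8244, 0) → (0.5829, 0.5829)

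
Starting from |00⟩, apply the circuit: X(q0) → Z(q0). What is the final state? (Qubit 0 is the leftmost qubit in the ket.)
-|10⟩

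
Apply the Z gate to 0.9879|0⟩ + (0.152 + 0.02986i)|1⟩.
0.9879|0⟩ + (-0.152 - 0.02986i)|1⟩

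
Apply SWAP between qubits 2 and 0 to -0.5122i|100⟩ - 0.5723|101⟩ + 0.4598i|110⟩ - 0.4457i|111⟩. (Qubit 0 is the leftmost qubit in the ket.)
-0.5122i|001⟩ + 0.4598i|011⟩ - 0.5723|101⟩ - 0.4457i|111⟩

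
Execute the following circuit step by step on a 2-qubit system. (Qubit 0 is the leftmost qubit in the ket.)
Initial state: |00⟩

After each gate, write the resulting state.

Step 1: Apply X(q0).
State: |10⟩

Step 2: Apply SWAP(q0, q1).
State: |01⟩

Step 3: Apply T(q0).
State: |01⟩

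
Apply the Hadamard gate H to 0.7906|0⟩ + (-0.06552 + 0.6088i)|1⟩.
(0.5127 + 0.4305i)|0⟩ + (0.6054 - 0.4305i)|1⟩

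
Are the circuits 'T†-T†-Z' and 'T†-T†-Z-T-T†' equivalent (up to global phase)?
Yes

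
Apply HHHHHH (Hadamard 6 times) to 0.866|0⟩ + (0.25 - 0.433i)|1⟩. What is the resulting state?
0.866|0⟩ + (0.25 - 0.433i)|1⟩

H² = I, so an even number of Hadamards cancels: H^6 = I and the state is unchanged.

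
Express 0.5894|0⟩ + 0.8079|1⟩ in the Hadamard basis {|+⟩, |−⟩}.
0.988|+⟩ - 0.1545|−⟩

With |ψ⟩ = α|0⟩ + β|1⟩, the Hadamard-basis coefficients are ⟨+|ψ⟩ = (α + β)/√2 and ⟨−|ψ⟩ = (α − β)/√2.
Here α = 0.5894, β = 0.8079: (α + β)/√2 = 0.988, (α − β)/√2 = -0.1545.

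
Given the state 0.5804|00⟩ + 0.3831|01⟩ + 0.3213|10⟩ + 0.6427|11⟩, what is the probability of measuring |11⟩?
0.4131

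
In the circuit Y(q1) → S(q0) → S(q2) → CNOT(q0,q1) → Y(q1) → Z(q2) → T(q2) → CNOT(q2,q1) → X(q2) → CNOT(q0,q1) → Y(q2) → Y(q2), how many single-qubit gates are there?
9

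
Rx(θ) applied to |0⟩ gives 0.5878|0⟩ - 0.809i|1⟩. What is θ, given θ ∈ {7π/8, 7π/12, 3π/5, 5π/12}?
3π/5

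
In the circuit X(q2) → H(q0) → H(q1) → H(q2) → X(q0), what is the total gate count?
5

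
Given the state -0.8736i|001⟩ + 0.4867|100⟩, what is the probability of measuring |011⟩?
0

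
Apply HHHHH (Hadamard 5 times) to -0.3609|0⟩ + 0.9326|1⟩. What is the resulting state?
0.4043|0⟩ - 0.9146|1⟩

H² = I, so H^5 = H: a single Hadamard. With (a, b) = (-0.3609, 0.9326), H gives ((a + b)/√2, (a − b)/√2) = (0.4043, -0.9146).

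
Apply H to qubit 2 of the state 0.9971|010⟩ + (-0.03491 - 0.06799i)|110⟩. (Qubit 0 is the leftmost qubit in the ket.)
0.7051|010⟩ + 0.7051|011⟩ + (-0.02469 - 0.04808i)|110⟩ + (-0.02469 - 0.04808i)|111⟩

H on qubit 2 mixes each pair of kets that differ only in qubit 2: amplitudes (a, b) of (|…0…⟩, |…1…⟩) become ((a + b)/√2, (a − b)/√2). Kets absent from the input have amplitude 0.
(|010⟩, |011⟩): (a, b) = (0.9971, 0) → (0.7051, 0.7051)
(|110⟩, |111⟩): (a, b) = ((-0.03491 - 0.06799i), 0) → ((-0.02469 - 0.04808i), (-0.02469 - 0.04808i))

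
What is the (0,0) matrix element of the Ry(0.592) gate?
0.9565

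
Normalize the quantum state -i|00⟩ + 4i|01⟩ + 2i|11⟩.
-0.2182i|00⟩ + 0.8729i|01⟩ + 0.4364i|11⟩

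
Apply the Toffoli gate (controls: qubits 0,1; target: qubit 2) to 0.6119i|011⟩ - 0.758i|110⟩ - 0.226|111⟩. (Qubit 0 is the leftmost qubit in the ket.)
0.6119i|011⟩ - 0.226|110⟩ - 0.758i|111⟩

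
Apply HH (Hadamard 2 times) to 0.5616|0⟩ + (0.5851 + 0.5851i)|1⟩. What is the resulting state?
0.5616|0⟩ + (0.5851 + 0.5851i)|1⟩

H² = I, so an even number of Hadamards cancels: H^2 = I and the state is unchanged.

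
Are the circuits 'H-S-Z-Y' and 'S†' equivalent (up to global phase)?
No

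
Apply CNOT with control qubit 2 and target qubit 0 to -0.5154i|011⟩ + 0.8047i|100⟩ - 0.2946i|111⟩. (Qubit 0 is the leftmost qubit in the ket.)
-0.2946i|011⟩ + 0.8047i|100⟩ - 0.5154i|111⟩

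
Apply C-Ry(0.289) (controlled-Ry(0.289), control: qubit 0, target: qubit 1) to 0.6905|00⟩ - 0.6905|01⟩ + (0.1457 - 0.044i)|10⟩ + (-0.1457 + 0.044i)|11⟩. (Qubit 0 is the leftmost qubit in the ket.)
0.6905|00⟩ - 0.6905|01⟩ + (0.1652 - 0.04988i)|10⟩ + (-0.1232 + 0.03721i)|11⟩

C-Ry(0.289) leaves the control-|0⟩ kets |00⟩, |01⟩ unchanged and applies Ry(0.289) to qubit 1 on the control-|1⟩ pair (|10⟩, |11⟩).
Ry(0.289) = [[cos(θ/2), −sin(θ/2)], [sin(θ/2), cos(θ/2)]]; θ = 0.289, cos(θ/2) ≈ 0.989578, sin(θ/2) ≈ 0.143998.
With a = amp(|10⟩) = (0.1457 - 0.044i) and b = amp(|11⟩) = (-0.1457 + 0.044i):
new amp(|10⟩) = (0.989578)·a + (-0.143998)·b = (0.1652 - 0.04988i)
new amp(|11⟩) = (0.143998)·a + (0.989578)·b = (-0.1232 + 0.03721i)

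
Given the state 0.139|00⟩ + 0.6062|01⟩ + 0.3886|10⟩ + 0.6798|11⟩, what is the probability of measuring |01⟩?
0.3675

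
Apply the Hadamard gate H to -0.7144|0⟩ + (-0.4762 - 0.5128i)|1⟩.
(-0.8419 - 0.3626i)|0⟩ + (-0.1684 + 0.3626i)|1⟩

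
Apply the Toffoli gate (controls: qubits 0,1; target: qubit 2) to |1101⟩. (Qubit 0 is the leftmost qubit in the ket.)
|1111⟩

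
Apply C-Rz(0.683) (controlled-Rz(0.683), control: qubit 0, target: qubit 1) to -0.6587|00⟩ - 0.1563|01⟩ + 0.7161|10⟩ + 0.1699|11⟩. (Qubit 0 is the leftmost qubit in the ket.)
-0.6587|00⟩ - 0.1563|01⟩ + (0.6747 - 0.2398i)|10⟩ + (0.1601 + 0.0569i)|11⟩

C-Rz(0.683) leaves the control-|0⟩ kets |00⟩, |01⟩ unchanged and applies Rz(0.683) to qubit 1 on the control-|1⟩ pair (|10⟩, |11⟩).
Rz(0.683) = [[e^(−iθ/2), 0], [0, e^(iθ/2)]] with e^(±iθ/2) = cos(θ/2) ± i·sin(θ/2); θ = 0.683, cos(θ/2) ≈ 0.942253, sin(θ/2) ≈ 0.334901.
With a = amp(|10⟩) = 0.7161 and b = amp(|11⟩) = 0.1699:
new amp(|10⟩) = (0.942253 - 0.334901i)·a = (0.6747 - 0.2398i)
new amp(|11⟩) = (0.942253 + 0.334901i)·b = (0.1601 + 0.0569i)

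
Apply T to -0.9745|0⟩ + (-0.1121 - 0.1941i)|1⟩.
-0.9745|0⟩ + (0.05798 - 0.2165i)|1⟩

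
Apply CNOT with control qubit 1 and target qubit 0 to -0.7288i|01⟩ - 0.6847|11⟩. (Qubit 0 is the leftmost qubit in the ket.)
-0.6847|01⟩ - 0.7288i|11⟩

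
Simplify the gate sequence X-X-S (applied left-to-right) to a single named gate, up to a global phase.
S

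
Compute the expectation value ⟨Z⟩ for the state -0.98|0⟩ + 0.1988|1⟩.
0.9209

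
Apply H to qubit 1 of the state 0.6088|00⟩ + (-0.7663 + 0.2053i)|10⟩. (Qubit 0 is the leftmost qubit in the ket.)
0.4305|00⟩ + 0.4305|01⟩ + (-0.5419 + 0.1452i)|10⟩ + (-0.5419 + 0.1452i)|11⟩

H on qubit 1 mixes each pair of kets that differ only in qubit 1: amplitudes (a, b) of (|…0…⟩, |…1…⟩) become ((a + b)/√2, (a − b)/√2). Kets absent from the input have amplitude 0.
(|00⟩, |01⟩): (a, b) = (0.6088, 0) → (0.4305, 0.4305)
(|10⟩, |11⟩): (a, b) = ((-0.7663 + 0.2053i), 0) → ((-0.5419 + 0.1452i), (-0.5419 + 0.1452i))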